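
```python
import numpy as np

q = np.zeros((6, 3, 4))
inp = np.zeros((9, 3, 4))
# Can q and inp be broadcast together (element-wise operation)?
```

No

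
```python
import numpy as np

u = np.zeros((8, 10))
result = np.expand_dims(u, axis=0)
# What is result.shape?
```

(1, 8, 10)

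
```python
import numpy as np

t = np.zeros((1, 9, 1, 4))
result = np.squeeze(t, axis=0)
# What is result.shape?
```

(9, 1, 4)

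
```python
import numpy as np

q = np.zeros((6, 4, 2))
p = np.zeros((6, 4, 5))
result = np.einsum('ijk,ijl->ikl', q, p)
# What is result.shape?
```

(6, 2, 5)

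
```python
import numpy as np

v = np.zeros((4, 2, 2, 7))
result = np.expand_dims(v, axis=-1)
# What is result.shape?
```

(4, 2, 2, 7, 1)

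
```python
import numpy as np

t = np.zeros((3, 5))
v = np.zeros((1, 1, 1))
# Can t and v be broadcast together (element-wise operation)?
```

Yes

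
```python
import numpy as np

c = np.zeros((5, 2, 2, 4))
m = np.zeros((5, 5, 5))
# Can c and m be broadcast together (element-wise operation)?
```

No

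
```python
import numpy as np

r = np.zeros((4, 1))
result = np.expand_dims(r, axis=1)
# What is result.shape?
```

(4, 1, 1)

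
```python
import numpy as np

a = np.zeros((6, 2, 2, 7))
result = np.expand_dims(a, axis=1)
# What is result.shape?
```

(6, 1, 2, 2, 7)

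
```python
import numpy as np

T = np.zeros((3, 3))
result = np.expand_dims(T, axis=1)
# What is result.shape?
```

(3, 1, 3)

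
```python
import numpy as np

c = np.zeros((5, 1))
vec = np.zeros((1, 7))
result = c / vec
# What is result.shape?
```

(5, 7)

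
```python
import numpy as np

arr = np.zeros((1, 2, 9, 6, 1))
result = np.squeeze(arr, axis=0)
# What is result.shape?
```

(2, 9, 6, 1)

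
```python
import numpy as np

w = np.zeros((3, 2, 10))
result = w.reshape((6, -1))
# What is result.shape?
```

(6, 10)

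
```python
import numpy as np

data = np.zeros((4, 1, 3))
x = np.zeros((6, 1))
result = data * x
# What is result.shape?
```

(4, 6, 3)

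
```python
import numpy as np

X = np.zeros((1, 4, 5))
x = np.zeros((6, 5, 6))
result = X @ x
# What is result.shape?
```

(6, 4, 6)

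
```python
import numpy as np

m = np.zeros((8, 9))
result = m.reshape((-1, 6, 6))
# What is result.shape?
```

(2, 6, 6)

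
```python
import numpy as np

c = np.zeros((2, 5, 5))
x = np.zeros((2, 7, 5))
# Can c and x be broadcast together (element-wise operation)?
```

No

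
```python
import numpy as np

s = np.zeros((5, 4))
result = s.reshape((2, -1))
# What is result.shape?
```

(2, 10)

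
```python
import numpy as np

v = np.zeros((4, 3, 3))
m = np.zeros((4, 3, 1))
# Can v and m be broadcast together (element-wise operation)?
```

Yes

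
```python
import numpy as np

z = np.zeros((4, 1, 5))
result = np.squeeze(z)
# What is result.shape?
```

(4, 5)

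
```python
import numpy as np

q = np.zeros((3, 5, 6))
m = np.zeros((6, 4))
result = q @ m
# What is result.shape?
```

(3, 5, 4)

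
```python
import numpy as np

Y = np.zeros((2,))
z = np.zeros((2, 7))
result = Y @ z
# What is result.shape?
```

(7,)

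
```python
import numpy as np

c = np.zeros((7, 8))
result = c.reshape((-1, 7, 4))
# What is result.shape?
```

(2, 7, 4)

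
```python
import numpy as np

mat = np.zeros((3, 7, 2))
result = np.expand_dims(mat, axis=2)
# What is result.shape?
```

(3, 7, 1, 2)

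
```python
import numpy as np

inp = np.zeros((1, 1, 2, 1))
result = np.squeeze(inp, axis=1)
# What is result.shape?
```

(1, 2, 1)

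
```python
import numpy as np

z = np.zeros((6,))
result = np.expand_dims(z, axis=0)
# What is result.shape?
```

(1, 6)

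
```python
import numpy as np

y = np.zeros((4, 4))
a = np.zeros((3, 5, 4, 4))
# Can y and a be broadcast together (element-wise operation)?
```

Yes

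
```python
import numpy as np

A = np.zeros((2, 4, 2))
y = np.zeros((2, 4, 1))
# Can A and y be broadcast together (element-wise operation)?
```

Yes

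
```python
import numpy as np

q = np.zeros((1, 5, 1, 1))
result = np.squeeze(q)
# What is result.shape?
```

(5,)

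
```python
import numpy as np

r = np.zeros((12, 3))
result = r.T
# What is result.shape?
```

(3, 12)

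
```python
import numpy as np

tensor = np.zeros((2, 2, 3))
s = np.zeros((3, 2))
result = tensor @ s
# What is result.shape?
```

(2, 2, 2)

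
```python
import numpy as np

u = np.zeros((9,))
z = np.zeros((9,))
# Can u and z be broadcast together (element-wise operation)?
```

Yes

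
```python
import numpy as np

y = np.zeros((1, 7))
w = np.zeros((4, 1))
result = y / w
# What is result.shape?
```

(4, 7)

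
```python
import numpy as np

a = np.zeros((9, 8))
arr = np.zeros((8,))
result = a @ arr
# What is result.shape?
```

(9,)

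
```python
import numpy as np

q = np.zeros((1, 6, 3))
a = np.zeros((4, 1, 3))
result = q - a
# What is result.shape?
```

(4, 6, 3)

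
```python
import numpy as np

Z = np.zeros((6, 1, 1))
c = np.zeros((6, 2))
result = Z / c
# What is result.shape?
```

(6, 6, 2)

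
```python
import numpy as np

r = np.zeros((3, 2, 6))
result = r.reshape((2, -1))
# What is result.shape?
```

(2, 18)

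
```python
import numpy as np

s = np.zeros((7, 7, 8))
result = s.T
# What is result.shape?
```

(8, 7, 7)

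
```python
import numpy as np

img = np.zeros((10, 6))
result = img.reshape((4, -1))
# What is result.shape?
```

(4, 15)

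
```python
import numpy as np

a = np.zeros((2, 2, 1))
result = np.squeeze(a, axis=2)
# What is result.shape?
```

(2, 2)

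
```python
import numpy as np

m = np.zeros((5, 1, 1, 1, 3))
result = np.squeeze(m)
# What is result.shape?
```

(5, 3)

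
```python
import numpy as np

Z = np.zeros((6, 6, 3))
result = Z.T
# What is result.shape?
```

(3, 6, 6)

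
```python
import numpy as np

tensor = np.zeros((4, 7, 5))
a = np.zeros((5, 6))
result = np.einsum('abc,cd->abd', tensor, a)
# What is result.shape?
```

(4, 7, 6)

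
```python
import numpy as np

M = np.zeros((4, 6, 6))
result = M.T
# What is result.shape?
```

(6, 6, 4)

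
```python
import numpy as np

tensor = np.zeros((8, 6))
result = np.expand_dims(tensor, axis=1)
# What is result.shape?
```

(8, 1, 6)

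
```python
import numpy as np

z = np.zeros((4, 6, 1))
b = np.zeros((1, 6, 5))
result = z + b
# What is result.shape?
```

(4, 6, 5)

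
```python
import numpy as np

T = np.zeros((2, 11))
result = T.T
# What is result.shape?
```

(11, 2)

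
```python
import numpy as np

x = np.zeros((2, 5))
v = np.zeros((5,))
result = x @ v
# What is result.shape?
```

(2,)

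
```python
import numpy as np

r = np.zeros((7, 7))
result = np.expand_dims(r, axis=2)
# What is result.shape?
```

(7, 7, 1)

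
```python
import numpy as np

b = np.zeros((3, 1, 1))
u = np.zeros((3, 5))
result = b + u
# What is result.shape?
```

(3, 3, 5)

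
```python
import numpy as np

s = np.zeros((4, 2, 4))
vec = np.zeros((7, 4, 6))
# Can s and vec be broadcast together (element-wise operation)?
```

No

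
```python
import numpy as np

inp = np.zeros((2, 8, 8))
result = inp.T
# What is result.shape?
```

(8, 8, 2)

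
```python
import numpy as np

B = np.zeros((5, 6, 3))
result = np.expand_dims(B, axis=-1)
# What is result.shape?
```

(5, 6, 3, 1)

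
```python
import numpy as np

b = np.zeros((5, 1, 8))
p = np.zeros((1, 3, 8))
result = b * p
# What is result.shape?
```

(5, 3, 8)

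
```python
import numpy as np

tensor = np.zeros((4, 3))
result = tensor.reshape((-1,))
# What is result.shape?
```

(12,)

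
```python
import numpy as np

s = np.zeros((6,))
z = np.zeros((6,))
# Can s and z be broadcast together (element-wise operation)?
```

Yes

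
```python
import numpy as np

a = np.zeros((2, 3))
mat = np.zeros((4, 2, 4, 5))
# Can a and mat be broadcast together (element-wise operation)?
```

No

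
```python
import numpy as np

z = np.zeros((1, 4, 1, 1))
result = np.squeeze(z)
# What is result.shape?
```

(4,)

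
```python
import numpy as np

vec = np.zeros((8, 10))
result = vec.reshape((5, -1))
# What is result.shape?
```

(5, 16)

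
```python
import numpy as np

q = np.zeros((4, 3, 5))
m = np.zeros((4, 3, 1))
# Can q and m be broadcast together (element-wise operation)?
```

Yes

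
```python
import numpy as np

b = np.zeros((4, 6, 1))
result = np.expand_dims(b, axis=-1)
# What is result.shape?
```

(4, 6, 1, 1)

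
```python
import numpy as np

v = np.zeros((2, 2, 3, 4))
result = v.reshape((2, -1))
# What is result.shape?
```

(2, 24)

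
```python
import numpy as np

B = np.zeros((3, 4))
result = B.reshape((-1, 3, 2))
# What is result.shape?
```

(2, 3, 2)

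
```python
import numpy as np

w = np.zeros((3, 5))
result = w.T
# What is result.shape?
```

(5, 3)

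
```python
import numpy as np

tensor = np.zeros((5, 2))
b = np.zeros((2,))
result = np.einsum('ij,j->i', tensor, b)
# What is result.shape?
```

(5,)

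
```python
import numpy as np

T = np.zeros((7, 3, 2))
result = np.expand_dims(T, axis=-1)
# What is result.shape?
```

(7, 3, 2, 1)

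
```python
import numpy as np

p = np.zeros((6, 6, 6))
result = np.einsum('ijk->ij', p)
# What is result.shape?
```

(6, 6)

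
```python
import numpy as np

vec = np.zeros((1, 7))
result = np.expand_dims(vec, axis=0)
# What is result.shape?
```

(1, 1, 7)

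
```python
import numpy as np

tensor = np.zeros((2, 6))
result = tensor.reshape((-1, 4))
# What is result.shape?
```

(3, 4)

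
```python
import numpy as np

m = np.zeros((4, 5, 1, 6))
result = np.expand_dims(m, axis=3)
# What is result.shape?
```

(4, 5, 1, 1, 6)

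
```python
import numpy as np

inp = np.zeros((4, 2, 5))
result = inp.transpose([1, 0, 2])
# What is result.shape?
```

(2, 4, 5)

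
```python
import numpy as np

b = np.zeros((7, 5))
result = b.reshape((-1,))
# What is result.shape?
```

(35,)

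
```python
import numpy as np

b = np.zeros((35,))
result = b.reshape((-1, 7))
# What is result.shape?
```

(5, 7)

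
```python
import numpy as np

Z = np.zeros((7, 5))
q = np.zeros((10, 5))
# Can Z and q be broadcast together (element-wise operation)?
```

No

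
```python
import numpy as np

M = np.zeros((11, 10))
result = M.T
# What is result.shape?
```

(10, 11)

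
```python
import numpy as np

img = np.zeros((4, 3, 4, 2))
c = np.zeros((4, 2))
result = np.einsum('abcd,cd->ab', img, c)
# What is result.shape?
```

(4, 3)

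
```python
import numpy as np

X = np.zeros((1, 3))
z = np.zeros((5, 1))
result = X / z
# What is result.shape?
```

(5, 3)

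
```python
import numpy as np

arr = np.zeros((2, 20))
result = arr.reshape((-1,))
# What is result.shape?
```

(40,)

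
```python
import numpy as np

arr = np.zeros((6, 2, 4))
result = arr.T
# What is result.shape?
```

(4, 2, 6)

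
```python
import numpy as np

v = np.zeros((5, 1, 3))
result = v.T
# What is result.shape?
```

(3, 1, 5)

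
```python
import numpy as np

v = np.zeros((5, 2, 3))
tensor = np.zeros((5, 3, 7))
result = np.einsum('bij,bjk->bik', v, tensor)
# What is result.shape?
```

(5, 2, 7)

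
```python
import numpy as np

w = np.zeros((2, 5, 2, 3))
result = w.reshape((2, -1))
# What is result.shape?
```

(2, 30)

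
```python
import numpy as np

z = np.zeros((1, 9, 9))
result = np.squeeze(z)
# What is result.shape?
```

(9, 9)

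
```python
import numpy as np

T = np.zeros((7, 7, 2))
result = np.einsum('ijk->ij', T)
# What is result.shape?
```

(7, 7)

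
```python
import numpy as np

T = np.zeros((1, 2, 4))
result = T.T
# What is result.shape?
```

(4, 2, 1)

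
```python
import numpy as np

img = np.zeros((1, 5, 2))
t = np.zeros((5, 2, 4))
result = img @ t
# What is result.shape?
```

(5, 5, 4)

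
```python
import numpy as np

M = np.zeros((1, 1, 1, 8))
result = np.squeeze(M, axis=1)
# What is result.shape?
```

(1, 1, 8)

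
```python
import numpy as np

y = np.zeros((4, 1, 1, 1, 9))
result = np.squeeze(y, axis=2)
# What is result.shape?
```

(4, 1, 1, 9)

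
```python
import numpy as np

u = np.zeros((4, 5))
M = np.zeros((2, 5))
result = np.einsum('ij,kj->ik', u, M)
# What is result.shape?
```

(4, 2)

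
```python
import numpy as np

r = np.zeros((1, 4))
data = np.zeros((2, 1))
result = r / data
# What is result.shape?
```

(2, 4)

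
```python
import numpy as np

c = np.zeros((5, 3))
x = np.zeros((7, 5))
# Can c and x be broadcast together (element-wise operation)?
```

No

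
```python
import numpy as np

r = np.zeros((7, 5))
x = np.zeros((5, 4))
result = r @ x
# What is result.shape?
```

(7, 4)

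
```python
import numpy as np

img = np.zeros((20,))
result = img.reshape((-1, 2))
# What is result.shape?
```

(10, 2)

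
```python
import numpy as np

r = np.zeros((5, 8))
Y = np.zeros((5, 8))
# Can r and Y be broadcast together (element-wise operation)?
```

Yes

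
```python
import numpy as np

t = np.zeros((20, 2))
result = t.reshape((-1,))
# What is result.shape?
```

(40,)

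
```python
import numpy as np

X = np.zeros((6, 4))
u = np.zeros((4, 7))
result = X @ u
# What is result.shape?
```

(6, 7)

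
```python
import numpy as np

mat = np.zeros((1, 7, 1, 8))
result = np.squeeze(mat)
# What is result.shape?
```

(7, 8)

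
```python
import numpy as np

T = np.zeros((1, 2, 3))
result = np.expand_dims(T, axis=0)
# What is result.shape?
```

(1, 1, 2, 3)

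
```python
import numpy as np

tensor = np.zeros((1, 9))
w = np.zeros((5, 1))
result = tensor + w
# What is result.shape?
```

(5, 9)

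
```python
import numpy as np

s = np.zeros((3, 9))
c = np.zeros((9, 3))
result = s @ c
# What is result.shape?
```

(3, 3)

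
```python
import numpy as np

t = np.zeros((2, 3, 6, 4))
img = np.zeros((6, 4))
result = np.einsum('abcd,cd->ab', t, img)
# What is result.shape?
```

(2, 3)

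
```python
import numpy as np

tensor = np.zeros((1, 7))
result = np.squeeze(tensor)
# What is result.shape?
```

(7,)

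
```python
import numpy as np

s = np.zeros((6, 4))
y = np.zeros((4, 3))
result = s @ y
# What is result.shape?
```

(6, 3)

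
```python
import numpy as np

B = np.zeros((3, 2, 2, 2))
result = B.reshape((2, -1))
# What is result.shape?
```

(2, 12)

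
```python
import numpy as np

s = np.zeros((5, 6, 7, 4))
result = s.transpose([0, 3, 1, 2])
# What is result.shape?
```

(5, 4, 6, 7)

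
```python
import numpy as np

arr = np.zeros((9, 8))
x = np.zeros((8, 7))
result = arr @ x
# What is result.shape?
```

(9, 7)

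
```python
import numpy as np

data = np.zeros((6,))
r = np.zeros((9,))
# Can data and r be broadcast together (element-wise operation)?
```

No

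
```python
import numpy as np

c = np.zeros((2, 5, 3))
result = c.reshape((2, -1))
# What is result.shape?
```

(2, 15)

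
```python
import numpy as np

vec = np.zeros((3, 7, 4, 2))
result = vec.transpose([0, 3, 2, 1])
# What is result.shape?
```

(3, 2, 4, 7)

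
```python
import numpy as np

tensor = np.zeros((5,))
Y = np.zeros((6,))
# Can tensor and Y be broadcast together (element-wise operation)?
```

No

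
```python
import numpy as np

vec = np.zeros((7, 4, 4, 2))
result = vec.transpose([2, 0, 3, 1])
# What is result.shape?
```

(4, 7, 2, 4)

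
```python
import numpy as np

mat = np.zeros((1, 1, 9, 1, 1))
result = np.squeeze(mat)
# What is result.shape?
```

(9,)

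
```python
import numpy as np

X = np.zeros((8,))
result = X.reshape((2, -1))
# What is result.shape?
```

(2, 4)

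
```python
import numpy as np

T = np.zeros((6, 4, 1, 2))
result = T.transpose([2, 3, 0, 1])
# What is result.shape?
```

(1, 2, 6, 4)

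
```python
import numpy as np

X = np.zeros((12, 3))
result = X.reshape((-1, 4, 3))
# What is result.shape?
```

(3, 4, 3)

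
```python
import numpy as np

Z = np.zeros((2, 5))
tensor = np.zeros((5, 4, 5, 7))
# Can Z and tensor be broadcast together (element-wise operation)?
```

No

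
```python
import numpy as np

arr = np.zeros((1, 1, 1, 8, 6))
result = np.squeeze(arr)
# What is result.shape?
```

(8, 6)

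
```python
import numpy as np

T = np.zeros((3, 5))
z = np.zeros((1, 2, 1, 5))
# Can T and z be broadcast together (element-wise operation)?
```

Yes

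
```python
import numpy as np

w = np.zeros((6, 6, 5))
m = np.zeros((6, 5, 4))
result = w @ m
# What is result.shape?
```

(6, 6, 4)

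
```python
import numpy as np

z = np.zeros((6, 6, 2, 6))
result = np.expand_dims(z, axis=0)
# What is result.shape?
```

(1, 6, 6, 2, 6)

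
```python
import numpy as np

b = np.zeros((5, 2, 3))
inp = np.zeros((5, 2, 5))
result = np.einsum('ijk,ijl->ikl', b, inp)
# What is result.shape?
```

(5, 3, 5)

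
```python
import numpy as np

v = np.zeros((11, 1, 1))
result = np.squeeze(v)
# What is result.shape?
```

(11,)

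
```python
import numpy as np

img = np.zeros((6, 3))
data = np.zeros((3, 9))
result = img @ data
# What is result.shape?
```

(6, 9)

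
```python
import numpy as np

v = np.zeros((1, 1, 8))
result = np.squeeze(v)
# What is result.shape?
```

(8,)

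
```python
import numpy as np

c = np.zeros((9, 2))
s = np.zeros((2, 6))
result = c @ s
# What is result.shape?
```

(9, 6)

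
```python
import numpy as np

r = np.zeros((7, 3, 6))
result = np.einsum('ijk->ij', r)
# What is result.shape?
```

(7, 3)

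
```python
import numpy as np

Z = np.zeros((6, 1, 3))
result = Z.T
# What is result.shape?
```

(3, 1, 6)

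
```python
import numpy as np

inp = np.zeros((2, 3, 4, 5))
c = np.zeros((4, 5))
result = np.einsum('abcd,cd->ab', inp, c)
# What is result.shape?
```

(2, 3)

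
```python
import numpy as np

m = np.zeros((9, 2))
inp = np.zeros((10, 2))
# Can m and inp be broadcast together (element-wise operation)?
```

No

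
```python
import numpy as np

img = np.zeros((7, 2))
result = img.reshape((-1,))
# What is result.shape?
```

(14,)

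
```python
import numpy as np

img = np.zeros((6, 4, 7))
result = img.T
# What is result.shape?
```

(7, 4, 6)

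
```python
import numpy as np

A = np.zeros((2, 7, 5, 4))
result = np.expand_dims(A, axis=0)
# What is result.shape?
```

(1, 2, 7, 5, 4)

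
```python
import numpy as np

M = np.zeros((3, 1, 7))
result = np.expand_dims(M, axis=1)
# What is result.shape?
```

(3, 1, 1, 7)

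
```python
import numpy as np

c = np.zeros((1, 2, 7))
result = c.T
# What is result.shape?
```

(7, 2, 1)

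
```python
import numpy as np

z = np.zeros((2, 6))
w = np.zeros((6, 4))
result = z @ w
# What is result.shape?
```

(2, 4)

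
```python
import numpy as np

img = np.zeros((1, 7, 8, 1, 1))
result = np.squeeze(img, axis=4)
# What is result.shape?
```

(1, 7, 8, 1)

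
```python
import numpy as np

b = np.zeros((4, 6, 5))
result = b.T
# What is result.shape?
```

(5, 6, 4)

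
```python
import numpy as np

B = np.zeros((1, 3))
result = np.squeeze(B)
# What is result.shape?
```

(3,)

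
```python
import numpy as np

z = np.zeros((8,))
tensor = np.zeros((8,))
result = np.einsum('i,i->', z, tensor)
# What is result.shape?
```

()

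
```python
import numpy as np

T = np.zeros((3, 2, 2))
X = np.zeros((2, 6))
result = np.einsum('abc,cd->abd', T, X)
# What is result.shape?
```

(3, 2, 6)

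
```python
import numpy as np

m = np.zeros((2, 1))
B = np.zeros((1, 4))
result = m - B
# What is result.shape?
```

(2, 4)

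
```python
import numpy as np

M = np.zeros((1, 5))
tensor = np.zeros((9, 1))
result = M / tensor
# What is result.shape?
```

(9, 5)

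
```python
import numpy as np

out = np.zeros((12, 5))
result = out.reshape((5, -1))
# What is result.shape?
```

(5, 12)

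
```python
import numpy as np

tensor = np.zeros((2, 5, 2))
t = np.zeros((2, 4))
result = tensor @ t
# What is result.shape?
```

(2, 5, 4)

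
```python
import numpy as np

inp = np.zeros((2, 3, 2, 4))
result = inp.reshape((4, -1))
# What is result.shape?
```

(4, 12)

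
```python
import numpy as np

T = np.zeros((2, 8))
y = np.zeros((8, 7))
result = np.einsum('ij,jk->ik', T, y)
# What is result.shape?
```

(2, 7)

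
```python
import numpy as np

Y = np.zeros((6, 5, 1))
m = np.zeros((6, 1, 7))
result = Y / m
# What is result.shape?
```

(6, 5, 7)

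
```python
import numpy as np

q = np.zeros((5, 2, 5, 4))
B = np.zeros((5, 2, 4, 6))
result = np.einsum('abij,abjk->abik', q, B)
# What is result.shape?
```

(5, 2, 5, 6)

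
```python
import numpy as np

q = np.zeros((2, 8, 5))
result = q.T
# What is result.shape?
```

(5, 8, 2)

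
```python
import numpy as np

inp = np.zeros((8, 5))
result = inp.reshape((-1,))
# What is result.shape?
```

(40,)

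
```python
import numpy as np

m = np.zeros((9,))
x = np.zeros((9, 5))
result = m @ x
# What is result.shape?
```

(5,)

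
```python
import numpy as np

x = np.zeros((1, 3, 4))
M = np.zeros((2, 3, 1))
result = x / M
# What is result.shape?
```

(2, 3, 4)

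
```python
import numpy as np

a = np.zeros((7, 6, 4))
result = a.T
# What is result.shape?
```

(4, 6, 7)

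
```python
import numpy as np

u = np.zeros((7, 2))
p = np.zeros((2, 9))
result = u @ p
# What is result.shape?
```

(7, 9)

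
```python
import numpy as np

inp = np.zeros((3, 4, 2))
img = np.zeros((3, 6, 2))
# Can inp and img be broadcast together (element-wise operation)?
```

No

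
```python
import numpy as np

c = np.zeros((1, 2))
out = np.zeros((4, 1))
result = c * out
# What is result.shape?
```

(4, 2)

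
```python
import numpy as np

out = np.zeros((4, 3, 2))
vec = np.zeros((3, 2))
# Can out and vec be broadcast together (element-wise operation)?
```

Yes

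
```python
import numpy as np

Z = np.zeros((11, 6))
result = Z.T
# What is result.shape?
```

(6, 11)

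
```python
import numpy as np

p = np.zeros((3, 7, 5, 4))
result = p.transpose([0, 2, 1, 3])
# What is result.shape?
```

(3, 5, 7, 4)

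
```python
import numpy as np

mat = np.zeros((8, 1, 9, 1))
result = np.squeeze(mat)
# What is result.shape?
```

(8, 9)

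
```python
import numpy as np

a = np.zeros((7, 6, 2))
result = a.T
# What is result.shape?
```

(2, 6, 7)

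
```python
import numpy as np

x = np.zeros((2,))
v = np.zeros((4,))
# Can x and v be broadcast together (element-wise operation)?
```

No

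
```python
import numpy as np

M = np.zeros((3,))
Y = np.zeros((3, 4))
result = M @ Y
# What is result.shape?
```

(4,)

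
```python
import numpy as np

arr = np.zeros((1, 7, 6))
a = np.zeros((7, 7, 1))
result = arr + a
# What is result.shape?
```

(7, 7, 6)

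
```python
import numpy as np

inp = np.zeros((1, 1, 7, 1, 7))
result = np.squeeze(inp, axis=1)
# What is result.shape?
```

(1, 7, 1, 7)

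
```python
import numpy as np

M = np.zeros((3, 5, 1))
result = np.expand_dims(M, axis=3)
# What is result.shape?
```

(3, 5, 1, 1)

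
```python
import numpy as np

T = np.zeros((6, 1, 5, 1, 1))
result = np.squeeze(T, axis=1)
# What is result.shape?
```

(6, 5, 1, 1)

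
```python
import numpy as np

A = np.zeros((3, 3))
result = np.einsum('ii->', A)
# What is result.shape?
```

()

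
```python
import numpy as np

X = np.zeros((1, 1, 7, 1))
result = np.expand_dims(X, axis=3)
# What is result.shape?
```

(1, 1, 7, 1, 1)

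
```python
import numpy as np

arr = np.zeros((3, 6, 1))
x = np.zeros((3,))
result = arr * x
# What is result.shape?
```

(3, 6, 3)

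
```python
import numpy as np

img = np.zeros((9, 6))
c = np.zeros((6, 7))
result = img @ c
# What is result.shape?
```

(9, 7)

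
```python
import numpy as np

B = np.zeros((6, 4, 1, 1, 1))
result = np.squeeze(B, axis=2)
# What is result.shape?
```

(6, 4, 1, 1)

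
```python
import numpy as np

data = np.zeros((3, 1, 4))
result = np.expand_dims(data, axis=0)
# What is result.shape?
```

(1, 3, 1, 4)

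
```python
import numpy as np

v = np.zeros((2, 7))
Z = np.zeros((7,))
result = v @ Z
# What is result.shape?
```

(2,)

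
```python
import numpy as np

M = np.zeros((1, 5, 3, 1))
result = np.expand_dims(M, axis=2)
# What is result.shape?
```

(1, 5, 1, 3, 1)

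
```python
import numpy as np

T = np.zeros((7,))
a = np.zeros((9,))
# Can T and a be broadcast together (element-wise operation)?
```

No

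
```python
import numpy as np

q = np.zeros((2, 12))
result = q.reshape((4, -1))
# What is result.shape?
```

(4, 6)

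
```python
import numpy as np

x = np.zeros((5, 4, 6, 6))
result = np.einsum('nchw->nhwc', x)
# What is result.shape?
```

(5, 6, 6, 4)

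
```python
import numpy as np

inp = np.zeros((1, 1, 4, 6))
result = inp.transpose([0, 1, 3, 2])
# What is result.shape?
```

(1, 1, 6, 4)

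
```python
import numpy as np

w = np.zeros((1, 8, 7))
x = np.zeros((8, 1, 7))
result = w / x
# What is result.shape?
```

(8, 8, 7)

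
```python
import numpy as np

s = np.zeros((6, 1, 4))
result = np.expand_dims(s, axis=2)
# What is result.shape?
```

(6, 1, 1, 4)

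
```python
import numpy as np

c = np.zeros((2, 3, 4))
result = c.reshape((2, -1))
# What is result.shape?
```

(2, 12)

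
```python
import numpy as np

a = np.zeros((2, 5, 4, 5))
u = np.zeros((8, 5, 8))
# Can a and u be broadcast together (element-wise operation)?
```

No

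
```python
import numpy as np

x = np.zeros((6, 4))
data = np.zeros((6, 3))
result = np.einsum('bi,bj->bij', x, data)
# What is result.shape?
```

(6, 4, 3)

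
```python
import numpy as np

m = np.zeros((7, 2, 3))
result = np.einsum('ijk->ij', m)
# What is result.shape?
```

(7, 2)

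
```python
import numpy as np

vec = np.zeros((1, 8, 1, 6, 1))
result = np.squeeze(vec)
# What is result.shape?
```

(8, 6)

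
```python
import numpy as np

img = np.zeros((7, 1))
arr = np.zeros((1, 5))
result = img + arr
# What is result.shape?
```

(7, 5)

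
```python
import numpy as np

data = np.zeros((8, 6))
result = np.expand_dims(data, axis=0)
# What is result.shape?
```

(1, 8, 6)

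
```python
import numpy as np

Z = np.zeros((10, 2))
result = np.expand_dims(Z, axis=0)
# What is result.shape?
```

(1, 10, 2)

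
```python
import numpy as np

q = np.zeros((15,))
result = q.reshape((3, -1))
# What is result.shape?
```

(3, 5)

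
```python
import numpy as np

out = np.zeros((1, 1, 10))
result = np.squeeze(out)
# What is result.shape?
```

(10,)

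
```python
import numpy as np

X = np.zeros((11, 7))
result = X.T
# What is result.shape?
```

(7, 11)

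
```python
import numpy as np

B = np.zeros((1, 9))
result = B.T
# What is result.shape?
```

(9, 1)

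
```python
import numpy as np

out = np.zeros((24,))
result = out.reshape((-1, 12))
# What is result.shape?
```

(2, 12)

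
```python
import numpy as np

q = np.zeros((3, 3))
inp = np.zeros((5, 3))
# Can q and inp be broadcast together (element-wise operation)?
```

No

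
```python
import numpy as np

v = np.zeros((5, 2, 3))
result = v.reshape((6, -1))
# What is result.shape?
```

(6, 5)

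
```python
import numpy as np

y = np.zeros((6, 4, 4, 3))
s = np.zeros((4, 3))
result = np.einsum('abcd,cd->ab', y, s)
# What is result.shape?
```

(6, 4)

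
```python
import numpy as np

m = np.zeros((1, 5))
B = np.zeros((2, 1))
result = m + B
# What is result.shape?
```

(2, 5)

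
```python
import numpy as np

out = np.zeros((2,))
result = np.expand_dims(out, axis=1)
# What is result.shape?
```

(2, 1)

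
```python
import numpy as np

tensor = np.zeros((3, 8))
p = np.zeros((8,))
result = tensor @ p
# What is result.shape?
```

(3,)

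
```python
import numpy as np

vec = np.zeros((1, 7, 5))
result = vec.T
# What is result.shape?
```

(5, 7, 1)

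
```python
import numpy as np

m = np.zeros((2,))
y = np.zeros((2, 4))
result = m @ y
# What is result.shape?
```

(4,)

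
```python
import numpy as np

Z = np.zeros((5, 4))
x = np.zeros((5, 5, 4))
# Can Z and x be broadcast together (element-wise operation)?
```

Yes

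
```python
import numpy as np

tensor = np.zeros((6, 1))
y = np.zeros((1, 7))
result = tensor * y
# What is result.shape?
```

(6, 7)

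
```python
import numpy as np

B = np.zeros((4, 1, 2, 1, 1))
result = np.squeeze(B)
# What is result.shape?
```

(4, 2)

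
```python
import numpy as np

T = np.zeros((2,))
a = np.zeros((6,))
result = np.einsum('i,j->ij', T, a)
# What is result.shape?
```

(2, 6)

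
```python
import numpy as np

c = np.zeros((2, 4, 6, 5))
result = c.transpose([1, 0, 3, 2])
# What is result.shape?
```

(4, 2, 5, 6)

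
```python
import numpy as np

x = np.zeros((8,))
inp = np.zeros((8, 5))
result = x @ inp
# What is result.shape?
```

(5,)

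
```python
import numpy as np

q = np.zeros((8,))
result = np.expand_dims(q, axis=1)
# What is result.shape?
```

(8, 1)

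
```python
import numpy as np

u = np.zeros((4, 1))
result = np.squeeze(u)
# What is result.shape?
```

(4,)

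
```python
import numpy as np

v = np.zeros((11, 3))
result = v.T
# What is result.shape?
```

(3, 11)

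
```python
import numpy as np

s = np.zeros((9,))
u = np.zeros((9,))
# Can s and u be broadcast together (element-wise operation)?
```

Yes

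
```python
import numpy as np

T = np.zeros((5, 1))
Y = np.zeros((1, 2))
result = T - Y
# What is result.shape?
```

(5, 2)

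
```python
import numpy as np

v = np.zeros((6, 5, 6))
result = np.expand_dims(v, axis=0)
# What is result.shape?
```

(1, 6, 5, 6)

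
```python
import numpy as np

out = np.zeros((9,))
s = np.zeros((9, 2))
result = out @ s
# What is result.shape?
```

(2,)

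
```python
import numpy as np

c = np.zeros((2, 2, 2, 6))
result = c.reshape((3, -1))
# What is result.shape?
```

(3, 16)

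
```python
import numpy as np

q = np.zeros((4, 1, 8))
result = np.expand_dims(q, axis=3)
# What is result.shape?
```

(4, 1, 8, 1)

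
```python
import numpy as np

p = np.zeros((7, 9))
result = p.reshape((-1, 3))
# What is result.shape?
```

(21, 3)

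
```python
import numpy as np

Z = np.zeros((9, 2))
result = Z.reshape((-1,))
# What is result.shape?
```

(18,)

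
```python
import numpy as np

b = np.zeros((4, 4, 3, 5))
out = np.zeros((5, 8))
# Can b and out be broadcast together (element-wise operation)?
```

No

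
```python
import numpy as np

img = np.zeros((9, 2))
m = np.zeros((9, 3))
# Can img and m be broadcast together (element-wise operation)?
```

No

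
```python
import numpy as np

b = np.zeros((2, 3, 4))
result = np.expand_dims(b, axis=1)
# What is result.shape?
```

(2, 1, 3, 4)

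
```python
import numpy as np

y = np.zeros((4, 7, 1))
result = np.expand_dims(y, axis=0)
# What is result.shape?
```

(1, 4, 7, 1)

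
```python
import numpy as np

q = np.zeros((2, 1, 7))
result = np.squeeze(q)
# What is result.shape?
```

(2, 7)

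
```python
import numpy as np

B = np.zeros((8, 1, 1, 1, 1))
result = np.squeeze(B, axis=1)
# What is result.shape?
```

(8, 1, 1, 1)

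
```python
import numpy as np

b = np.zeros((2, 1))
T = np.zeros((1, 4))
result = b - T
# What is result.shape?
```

(2, 4)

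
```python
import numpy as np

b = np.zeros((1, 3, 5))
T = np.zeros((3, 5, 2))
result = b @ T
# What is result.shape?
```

(3, 3, 2)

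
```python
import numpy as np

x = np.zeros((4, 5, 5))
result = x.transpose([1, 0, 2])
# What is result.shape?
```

(5, 4, 5)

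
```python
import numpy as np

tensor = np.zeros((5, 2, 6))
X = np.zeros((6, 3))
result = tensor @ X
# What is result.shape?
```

(5, 2, 3)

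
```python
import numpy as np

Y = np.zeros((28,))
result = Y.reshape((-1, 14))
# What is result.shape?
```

(2, 14)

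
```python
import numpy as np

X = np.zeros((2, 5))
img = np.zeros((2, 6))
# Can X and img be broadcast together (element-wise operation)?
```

No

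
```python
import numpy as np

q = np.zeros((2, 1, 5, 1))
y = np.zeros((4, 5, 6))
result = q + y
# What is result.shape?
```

(2, 4, 5, 6)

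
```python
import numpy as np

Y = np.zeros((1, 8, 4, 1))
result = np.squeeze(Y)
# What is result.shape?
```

(8, 4)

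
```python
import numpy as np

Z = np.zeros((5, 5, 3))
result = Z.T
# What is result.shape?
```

(3, 5, 5)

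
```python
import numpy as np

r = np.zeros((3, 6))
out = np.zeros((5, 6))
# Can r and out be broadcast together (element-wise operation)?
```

No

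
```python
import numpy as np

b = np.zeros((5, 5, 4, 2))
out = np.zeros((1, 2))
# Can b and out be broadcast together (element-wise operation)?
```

Yes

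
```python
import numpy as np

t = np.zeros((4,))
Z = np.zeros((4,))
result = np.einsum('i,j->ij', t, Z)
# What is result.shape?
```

(4, 4)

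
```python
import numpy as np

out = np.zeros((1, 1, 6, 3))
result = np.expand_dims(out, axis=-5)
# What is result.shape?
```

(1, 1, 1, 6, 3)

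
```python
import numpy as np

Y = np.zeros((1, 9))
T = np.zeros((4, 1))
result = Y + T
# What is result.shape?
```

(4, 9)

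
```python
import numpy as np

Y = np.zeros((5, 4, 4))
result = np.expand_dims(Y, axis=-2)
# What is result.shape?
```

(5, 4, 1, 4)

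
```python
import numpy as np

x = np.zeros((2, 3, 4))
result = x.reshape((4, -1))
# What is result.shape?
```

(4, 6)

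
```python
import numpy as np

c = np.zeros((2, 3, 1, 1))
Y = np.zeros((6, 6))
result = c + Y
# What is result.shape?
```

(2, 3, 6, 6)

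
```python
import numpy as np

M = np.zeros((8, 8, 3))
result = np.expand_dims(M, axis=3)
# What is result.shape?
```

(8, 8, 3, 1)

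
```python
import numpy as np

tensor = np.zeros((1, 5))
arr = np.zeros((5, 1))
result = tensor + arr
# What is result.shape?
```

(5, 5)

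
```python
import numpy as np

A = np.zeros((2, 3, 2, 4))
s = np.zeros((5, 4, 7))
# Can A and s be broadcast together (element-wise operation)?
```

No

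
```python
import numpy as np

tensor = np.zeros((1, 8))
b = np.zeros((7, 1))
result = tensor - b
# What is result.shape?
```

(7, 8)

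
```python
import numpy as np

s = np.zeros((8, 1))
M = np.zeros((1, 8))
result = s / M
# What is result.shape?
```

(8, 8)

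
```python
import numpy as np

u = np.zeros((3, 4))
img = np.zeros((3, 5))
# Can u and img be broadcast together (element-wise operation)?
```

No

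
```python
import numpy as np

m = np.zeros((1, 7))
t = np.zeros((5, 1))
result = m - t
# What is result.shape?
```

(5, 7)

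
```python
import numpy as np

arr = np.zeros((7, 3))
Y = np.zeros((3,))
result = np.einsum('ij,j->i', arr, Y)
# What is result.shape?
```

(7,)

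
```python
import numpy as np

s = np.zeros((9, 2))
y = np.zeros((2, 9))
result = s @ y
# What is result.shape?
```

(9, 9)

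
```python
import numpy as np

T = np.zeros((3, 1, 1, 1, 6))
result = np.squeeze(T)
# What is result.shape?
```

(3, 6)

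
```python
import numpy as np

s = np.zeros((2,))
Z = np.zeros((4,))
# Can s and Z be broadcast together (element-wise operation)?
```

No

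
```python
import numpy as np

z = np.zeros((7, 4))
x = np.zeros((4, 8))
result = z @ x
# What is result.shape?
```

(7, 8)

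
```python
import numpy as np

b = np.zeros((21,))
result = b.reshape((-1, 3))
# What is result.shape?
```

(7, 3)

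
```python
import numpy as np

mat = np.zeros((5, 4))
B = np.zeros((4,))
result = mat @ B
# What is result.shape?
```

(5,)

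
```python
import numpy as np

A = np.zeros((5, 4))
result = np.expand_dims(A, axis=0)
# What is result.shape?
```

(1, 5, 4)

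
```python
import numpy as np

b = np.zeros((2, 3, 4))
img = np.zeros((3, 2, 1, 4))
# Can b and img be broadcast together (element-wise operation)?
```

Yes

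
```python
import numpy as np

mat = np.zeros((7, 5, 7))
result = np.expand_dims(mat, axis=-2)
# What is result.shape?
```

(7, 5, 1, 7)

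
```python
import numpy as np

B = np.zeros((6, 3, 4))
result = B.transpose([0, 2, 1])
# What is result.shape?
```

(6, 4, 3)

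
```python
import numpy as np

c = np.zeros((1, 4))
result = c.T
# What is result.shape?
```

(4, 1)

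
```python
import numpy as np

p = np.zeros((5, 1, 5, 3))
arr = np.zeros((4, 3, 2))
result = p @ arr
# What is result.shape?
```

(5, 4, 5, 2)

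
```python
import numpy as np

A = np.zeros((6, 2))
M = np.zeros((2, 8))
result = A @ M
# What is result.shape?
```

(6, 8)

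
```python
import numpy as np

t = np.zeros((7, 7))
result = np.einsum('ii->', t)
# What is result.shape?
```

()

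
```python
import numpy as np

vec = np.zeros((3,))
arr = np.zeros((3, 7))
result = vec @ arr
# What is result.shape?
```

(7,)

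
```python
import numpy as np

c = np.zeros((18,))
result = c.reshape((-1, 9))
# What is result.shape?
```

(2, 9)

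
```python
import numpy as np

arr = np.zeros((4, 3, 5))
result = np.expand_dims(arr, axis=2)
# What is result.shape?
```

(4, 3, 1, 5)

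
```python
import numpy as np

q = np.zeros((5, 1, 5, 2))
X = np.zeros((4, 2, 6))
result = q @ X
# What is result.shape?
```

(5, 4, 5, 6)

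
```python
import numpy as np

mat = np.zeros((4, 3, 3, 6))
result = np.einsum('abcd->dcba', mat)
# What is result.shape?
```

(6, 3, 3, 4)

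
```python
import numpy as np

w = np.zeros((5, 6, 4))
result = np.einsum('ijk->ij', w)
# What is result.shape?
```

(5, 6)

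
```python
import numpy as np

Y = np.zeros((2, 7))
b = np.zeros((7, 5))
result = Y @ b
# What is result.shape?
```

(2, 5)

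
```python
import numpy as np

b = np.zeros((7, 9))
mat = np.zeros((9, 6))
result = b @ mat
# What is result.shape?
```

(7, 6)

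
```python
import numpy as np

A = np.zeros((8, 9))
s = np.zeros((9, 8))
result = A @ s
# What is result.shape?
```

(8, 8)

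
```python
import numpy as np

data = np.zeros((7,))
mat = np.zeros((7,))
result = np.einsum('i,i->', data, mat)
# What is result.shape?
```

()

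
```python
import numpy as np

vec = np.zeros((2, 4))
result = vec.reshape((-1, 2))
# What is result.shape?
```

(4, 2)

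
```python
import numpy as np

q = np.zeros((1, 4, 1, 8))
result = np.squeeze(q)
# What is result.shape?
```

(4, 8)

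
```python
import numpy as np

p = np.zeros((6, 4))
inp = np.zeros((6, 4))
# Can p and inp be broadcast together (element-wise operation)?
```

Yes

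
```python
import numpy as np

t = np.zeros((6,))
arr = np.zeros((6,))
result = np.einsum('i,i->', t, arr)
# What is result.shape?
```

()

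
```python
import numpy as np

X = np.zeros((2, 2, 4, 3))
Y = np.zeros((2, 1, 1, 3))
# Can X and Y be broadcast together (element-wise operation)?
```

Yes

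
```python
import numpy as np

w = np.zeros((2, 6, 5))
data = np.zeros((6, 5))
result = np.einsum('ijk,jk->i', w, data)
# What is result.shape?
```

(2,)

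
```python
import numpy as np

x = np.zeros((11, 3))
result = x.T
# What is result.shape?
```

(3, 11)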